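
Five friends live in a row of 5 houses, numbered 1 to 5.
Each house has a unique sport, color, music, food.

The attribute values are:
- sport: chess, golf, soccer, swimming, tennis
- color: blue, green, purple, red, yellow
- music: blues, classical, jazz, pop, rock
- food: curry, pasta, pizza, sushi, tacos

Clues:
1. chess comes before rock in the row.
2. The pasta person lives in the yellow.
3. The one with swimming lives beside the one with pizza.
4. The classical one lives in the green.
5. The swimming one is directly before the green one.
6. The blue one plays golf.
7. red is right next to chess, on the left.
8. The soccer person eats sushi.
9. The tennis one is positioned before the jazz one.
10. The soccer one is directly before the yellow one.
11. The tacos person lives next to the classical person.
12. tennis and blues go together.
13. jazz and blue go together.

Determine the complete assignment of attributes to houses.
Solution:

House | Sport | Color | Music | Food
------------------------------------
  1   | swimming | red | pop | tacos
  2   | chess | green | classical | pizza
  3   | soccer | purple | rock | sushi
  4   | tennis | yellow | blues | pasta
  5   | golf | blue | jazz | curry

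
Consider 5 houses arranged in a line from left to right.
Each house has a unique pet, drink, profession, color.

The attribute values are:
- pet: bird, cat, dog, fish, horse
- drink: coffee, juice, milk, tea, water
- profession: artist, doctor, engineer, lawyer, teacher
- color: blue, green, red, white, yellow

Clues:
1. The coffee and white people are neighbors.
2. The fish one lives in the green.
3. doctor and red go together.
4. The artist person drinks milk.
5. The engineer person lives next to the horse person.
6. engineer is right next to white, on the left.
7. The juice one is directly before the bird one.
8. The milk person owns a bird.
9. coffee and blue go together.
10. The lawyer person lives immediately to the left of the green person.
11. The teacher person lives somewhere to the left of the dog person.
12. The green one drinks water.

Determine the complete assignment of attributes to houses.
Solution:

House | Pet | Drink | Profession | Color
----------------------------------------
  1   | cat | coffee | engineer | blue
  2   | horse | tea | lawyer | white
  3   | fish | water | teacher | green
  4   | dog | juice | doctor | red
  5   | bird | milk | artist | yellow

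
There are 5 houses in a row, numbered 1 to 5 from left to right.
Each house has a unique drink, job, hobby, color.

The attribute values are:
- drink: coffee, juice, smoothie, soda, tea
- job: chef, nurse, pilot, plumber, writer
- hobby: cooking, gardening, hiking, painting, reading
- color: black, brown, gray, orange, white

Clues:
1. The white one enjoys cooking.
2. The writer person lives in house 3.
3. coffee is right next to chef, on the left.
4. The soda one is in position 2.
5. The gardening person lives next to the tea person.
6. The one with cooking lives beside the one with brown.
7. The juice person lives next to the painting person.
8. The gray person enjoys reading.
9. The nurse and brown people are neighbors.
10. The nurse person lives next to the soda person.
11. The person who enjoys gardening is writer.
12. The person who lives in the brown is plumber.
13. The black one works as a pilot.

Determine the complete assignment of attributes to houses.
Solution:

House | Drink | Job | Hobby | Color
-----------------------------------
  1   | juice | nurse | cooking | white
  2   | soda | plumber | painting | brown
  3   | coffee | writer | gardening | orange
  4   | tea | chef | reading | gray
  5   | smoothie | pilot | hiking | black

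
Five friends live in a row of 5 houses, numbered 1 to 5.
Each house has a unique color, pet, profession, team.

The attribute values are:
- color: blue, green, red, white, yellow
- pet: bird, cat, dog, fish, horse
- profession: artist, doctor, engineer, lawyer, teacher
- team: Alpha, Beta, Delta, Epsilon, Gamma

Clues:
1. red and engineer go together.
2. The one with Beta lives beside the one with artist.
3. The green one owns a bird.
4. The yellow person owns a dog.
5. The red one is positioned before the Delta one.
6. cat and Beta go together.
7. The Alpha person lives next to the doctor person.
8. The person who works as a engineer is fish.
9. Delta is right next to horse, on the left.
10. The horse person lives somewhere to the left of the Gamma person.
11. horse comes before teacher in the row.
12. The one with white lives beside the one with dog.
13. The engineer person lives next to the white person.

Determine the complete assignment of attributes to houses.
Solution:

House | Color | Pet | Profession | Team
---------------------------------------
  1   | red | fish | engineer | Alpha
  2   | white | cat | doctor | Beta
  3   | yellow | dog | artist | Delta
  4   | blue | horse | lawyer | Epsilon
  5   | green | bird | teacher | Gamma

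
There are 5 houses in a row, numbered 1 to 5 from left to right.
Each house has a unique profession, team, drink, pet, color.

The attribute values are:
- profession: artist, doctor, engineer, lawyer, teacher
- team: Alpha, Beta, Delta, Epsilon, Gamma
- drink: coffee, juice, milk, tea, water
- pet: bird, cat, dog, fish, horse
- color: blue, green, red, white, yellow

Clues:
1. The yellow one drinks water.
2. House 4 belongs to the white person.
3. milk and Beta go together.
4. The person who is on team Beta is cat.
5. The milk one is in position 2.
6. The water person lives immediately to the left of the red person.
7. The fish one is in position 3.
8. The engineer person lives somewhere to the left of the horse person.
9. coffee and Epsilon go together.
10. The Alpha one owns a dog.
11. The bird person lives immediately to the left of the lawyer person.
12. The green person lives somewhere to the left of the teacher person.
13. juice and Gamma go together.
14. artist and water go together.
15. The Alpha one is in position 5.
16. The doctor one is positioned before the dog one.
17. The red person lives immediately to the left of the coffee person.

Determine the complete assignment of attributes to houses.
Solution:

House | Profession | Team | Drink | Pet | Color
-----------------------------------------------
  1   | artist | Delta | water | bird | yellow
  2   | lawyer | Beta | milk | cat | red
  3   | engineer | Epsilon | coffee | fish | green
  4   | doctor | Gamma | juice | horse | white
  5   | teacher | Alpha | tea | dog | blue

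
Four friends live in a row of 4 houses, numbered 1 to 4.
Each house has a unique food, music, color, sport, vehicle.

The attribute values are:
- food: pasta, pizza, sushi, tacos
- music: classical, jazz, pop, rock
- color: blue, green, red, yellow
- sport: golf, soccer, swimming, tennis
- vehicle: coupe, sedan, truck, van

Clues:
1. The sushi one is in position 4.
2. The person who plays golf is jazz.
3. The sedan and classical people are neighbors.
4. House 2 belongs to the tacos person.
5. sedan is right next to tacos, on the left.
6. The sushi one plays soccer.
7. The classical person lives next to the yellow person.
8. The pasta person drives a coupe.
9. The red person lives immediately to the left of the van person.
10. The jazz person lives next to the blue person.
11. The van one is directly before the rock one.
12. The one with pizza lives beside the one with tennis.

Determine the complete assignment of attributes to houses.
Solution:

House | Food | Music | Color | Sport | Vehicle
----------------------------------------------
  1   | pizza | jazz | red | golf | sedan
  2   | tacos | classical | blue | tennis | van
  3   | pasta | rock | yellow | swimming | coupe
  4   | sushi | pop | green | soccer | truck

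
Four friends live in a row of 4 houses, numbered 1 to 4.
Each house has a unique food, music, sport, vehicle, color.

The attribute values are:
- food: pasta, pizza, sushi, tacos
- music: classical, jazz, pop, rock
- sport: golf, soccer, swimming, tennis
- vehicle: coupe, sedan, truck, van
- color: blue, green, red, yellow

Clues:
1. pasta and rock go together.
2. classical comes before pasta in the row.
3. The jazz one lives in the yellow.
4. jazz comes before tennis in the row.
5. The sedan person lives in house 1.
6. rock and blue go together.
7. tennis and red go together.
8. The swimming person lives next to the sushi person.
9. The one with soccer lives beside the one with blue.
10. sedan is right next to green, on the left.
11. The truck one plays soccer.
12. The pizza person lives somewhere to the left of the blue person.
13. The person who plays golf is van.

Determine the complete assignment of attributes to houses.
Solution:

House | Food | Music | Sport | Vehicle | Color
----------------------------------------------
  1   | pizza | jazz | swimming | sedan | yellow
  2   | sushi | classical | soccer | truck | green
  3   | pasta | rock | golf | van | blue
  4   | tacos | pop | tennis | coupe | red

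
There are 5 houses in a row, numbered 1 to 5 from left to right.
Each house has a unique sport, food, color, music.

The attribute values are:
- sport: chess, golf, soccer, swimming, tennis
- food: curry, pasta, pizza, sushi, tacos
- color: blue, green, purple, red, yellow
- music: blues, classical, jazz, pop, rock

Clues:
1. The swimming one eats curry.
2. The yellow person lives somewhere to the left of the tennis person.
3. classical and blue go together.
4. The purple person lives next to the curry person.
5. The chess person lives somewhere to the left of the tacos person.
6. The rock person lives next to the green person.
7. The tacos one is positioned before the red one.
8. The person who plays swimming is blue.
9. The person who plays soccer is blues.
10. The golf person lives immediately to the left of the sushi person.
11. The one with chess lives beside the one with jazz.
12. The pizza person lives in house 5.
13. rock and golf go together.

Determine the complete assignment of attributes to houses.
Solution:

House | Sport | Food | Color | Music
------------------------------------
  1   | golf | pasta | yellow | rock
  2   | chess | sushi | green | pop
  3   | tennis | tacos | purple | jazz
  4   | swimming | curry | blue | classical
  5   | soccer | pizza | red | blues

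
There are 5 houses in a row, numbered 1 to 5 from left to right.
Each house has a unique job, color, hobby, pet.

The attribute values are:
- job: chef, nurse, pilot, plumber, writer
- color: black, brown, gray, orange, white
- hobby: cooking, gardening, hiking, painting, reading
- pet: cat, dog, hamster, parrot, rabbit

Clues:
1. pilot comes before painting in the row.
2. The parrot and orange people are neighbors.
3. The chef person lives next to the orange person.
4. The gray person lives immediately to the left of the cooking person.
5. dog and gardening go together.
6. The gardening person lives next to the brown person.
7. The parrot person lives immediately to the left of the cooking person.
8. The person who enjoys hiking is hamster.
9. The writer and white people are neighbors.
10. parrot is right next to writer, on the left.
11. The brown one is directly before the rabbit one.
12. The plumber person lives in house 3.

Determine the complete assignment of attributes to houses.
Solution:

House | Job | Color | Hobby | Pet
---------------------------------
  1   | chef | gray | reading | parrot
  2   | writer | orange | cooking | cat
  3   | plumber | white | gardening | dog
  4   | pilot | brown | hiking | hamster
  5   | nurse | black | painting | rabbit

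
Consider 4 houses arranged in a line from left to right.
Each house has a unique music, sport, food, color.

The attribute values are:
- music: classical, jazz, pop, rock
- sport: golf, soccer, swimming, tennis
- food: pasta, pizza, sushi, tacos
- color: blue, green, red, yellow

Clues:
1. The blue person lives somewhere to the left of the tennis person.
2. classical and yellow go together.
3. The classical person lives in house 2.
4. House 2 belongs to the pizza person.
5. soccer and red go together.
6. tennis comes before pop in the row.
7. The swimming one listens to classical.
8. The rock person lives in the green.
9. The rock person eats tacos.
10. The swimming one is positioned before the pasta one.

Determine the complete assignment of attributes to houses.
Solution:

House | Music | Sport | Food | Color
------------------------------------
  1   | jazz | golf | sushi | blue
  2   | classical | swimming | pizza | yellow
  3   | rock | tennis | tacos | green
  4   | pop | soccer | pasta | red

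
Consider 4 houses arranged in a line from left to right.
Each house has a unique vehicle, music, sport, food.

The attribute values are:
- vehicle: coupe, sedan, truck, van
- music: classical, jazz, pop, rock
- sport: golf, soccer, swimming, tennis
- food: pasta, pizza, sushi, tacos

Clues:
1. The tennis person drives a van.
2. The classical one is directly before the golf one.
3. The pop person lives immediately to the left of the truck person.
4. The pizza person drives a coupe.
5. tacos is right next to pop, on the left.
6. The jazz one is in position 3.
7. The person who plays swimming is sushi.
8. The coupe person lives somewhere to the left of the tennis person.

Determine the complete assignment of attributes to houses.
Solution:

House | Vehicle | Music | Sport | Food
--------------------------------------
  1   | sedan | classical | soccer | tacos
  2   | coupe | pop | golf | pizza
  3   | truck | jazz | swimming | sushi
  4   | van | rock | tennis | pasta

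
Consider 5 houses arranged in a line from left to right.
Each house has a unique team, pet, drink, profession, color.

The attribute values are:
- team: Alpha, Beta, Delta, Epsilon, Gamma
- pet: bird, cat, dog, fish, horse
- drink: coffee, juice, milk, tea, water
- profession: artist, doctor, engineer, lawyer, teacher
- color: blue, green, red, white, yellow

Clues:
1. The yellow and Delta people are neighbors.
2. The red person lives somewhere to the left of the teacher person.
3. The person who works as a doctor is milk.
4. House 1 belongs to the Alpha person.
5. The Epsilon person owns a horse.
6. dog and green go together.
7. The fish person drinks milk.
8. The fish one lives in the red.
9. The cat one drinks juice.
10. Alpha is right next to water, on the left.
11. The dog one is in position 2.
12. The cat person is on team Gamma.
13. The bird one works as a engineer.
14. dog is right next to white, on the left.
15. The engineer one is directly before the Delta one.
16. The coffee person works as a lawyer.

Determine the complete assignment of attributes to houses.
Solution:

House | Team | Pet | Drink | Profession | Color
-----------------------------------------------
  1   | Alpha | bird | tea | engineer | yellow
  2   | Delta | dog | water | artist | green
  3   | Epsilon | horse | coffee | lawyer | white
  4   | Beta | fish | milk | doctor | red
  5   | Gamma | cat | juice | teacher | blue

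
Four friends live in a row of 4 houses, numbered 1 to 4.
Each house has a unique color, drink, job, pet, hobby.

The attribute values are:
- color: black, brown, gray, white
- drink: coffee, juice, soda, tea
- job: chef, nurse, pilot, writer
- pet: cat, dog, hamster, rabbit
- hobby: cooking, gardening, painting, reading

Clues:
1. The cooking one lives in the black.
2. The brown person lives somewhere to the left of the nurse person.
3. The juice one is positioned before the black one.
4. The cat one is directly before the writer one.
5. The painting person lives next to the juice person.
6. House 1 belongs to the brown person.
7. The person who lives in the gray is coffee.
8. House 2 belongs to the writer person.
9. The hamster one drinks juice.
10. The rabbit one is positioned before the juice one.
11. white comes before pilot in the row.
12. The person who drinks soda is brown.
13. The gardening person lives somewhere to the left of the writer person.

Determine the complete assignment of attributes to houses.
Solution:

House | Color | Drink | Job | Pet | Hobby
-----------------------------------------
  1   | brown | soda | chef | cat | gardening
  2   | gray | coffee | writer | rabbit | painting
  3   | white | juice | nurse | hamster | reading
  4   | black | tea | pilot | dog | cooking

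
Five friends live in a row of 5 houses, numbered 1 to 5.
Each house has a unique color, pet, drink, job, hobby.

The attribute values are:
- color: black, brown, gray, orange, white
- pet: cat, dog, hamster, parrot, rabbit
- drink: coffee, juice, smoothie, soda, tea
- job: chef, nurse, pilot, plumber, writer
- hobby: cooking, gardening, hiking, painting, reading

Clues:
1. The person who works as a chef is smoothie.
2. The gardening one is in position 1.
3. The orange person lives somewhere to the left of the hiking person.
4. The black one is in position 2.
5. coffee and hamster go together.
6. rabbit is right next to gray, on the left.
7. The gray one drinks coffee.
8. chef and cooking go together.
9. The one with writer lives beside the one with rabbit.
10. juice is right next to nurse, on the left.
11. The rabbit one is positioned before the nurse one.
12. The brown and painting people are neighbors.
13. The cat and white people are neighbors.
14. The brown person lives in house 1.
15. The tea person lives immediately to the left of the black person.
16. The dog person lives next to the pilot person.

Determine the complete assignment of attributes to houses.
Solution:

House | Color | Pet | Drink | Job | Hobby
-----------------------------------------
  1   | brown | dog | tea | writer | gardening
  2   | black | rabbit | juice | pilot | painting
  3   | gray | hamster | coffee | nurse | reading
  4   | orange | cat | smoothie | chef | cooking
  5   | white | parrot | soda | plumber | hiking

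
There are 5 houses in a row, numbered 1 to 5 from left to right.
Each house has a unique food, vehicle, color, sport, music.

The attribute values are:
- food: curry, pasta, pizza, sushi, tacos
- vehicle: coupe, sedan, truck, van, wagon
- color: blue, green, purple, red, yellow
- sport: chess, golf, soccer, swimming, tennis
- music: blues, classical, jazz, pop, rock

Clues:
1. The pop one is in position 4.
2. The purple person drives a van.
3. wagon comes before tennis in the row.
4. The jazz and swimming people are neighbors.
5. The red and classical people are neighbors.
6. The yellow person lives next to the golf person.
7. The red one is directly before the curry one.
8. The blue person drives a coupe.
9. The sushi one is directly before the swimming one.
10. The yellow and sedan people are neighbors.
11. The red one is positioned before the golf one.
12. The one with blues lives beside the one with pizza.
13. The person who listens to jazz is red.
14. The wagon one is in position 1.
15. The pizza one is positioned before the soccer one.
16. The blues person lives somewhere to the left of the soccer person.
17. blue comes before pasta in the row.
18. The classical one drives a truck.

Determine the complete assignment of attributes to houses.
Solution:

House | Food | Vehicle | Color | Sport | Music
----------------------------------------------
  1   | sushi | wagon | red | chess | jazz
  2   | curry | truck | yellow | swimming | classical
  3   | tacos | sedan | green | golf | blues
  4   | pizza | coupe | blue | tennis | pop
  5   | pasta | van | purple | soccer | rock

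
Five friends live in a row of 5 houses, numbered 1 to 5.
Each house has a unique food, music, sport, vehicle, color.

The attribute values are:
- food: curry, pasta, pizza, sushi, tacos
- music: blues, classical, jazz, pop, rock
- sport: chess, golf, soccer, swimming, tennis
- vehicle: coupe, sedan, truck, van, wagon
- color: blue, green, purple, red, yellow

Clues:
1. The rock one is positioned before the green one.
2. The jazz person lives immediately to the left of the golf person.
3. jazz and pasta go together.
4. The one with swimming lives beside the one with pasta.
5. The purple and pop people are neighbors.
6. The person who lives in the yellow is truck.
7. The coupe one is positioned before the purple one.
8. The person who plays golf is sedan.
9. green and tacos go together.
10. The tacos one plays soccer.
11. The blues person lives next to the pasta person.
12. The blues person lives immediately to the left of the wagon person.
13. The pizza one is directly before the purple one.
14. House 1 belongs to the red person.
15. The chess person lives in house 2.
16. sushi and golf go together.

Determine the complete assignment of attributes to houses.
Solution:

House | Food | Music | Sport | Vehicle | Color
----------------------------------------------
  1   | pizza | blues | swimming | coupe | red
  2   | pasta | jazz | chess | wagon | purple
  3   | sushi | pop | golf | sedan | blue
  4   | curry | rock | tennis | truck | yellow
  5   | tacos | classical | soccer | van | green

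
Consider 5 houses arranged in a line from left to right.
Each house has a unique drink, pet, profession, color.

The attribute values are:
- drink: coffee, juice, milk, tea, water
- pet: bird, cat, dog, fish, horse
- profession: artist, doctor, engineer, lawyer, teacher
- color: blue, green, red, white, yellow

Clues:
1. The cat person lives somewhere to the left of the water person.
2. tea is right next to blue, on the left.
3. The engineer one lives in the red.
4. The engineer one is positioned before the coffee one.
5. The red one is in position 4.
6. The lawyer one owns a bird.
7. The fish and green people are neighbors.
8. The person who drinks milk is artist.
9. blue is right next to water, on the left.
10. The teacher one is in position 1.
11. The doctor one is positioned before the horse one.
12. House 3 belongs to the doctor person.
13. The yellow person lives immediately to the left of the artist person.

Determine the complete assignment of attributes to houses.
Solution:

House | Drink | Pet | Profession | Color
----------------------------------------
  1   | tea | cat | teacher | yellow
  2   | milk | fish | artist | blue
  3   | water | dog | doctor | green
  4   | juice | horse | engineer | red
  5   | coffee | bird | lawyer | white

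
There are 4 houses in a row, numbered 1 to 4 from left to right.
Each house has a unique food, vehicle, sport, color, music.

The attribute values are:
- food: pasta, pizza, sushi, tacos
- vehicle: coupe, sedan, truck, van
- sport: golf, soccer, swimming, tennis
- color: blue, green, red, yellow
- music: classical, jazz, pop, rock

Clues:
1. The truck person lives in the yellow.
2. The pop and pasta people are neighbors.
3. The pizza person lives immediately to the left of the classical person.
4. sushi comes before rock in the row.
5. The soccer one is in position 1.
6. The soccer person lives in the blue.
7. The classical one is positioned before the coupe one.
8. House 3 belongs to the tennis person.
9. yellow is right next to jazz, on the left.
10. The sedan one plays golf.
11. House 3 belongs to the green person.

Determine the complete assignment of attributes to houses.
Solution:

House | Food | Vehicle | Sport | Color | Music
----------------------------------------------
  1   | pizza | van | soccer | blue | pop
  2   | pasta | truck | swimming | yellow | classical
  3   | sushi | coupe | tennis | green | jazz
  4   | tacos | sedan | golf | red | rock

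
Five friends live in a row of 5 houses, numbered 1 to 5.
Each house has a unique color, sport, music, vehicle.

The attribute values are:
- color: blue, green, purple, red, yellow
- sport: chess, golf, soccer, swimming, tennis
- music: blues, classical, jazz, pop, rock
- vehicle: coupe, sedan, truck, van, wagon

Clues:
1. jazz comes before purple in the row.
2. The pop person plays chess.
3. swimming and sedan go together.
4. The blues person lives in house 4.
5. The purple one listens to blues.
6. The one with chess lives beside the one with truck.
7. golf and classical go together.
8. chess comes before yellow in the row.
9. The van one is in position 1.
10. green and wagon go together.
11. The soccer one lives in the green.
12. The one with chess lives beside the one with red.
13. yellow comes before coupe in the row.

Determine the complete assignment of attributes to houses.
Solution:

House | Color | Sport | Music | Vehicle
---------------------------------------
  1   | blue | chess | pop | van
  2   | red | golf | classical | truck
  3   | yellow | swimming | jazz | sedan
  4   | purple | tennis | blues | coupe
  5   | green | soccer | rock | wagon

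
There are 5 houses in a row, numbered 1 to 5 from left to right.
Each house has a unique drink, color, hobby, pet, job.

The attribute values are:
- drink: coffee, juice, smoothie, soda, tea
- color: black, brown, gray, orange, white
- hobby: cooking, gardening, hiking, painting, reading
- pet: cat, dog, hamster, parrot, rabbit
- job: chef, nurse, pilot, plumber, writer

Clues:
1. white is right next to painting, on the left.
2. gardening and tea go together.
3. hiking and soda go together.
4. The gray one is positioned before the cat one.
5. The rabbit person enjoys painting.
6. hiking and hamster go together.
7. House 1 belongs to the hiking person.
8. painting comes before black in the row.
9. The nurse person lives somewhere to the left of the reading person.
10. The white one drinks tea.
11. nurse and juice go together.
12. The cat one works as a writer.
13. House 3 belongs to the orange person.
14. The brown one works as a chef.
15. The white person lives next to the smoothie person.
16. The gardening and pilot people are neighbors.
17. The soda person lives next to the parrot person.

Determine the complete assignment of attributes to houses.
Solution:

House | Drink | Color | Hobby | Pet | Job
-----------------------------------------
  1   | soda | brown | hiking | hamster | chef
  2   | tea | white | gardening | parrot | plumber
  3   | smoothie | orange | painting | rabbit | pilot
  4   | juice | gray | cooking | dog | nurse
  5   | coffee | black | reading | cat | writer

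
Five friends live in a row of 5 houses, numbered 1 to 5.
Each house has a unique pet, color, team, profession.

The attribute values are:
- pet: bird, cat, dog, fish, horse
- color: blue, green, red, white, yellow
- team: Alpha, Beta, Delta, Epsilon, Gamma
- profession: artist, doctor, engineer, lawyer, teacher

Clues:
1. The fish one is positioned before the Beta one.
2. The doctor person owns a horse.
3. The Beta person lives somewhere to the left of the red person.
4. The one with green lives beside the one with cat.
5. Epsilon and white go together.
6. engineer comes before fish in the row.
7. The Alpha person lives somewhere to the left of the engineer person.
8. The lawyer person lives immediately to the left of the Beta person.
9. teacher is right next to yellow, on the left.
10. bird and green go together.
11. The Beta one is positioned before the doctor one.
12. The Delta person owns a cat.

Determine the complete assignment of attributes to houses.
Solution:

House | Pet | Color | Team | Profession
---------------------------------------
  1   | bird | green | Alpha | teacher
  2   | cat | yellow | Delta | engineer
  3   | fish | white | Epsilon | lawyer
  4   | dog | blue | Beta | artist
  5   | horse | red | Gamma | doctor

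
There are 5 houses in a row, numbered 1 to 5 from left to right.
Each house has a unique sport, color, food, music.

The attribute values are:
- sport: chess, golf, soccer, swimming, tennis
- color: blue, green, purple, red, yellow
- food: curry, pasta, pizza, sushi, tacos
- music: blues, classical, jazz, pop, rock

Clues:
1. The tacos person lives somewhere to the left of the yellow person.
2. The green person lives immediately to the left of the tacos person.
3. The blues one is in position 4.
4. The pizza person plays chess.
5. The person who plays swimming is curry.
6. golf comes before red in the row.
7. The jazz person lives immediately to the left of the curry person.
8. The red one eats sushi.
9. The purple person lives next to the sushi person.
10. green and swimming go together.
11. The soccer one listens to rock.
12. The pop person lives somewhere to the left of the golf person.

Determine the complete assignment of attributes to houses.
Solution:

House | Sport | Color | Food | Music
------------------------------------
  1   | chess | blue | pizza | jazz
  2   | swimming | green | curry | pop
  3   | golf | purple | tacos | classical
  4   | tennis | red | sushi | blues
  5   | soccer | yellow | pasta | rock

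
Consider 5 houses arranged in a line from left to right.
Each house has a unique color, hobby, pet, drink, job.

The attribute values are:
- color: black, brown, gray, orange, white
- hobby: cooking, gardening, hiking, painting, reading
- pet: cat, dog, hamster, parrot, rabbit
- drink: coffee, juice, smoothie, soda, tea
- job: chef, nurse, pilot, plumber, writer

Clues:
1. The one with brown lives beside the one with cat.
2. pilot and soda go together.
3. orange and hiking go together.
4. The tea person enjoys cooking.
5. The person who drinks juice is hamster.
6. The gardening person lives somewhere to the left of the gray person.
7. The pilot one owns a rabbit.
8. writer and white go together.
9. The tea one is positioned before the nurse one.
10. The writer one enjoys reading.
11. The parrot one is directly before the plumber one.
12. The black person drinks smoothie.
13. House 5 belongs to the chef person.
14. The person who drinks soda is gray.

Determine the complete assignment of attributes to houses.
Solution:

House | Color | Hobby | Pet | Drink | Job
-----------------------------------------
  1   | white | reading | parrot | coffee | writer
  2   | brown | cooking | dog | tea | plumber
  3   | black | gardening | cat | smoothie | nurse
  4   | gray | painting | rabbit | soda | pilot
  5   | orange | hiking | hamster | juice | chef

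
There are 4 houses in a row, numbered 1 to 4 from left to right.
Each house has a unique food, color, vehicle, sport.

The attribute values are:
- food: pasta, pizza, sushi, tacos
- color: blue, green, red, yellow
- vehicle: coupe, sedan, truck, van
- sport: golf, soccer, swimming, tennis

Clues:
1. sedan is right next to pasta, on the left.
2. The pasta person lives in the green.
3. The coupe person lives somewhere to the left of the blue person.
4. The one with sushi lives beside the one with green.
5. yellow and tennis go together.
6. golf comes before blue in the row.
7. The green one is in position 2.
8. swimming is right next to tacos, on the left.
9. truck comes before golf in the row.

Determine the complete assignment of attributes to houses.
Solution:

House | Food | Color | Vehicle | Sport
--------------------------------------
  1   | sushi | yellow | sedan | tennis
  2   | pasta | green | truck | swimming
  3   | tacos | red | coupe | golf
  4   | pizza | blue | van | soccer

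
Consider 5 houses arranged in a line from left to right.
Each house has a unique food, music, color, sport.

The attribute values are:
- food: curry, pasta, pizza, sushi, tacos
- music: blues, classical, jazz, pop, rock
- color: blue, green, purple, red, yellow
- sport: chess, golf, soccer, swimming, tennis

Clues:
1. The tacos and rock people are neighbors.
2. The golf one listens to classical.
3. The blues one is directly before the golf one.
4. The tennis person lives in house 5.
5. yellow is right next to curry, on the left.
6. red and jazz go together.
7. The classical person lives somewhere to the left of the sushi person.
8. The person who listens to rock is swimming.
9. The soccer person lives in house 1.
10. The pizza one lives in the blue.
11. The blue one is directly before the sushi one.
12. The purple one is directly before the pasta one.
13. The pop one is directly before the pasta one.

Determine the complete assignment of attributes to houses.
Solution:

House | Food | Music | Color | Sport
------------------------------------
  1   | tacos | pop | purple | soccer
  2   | pasta | rock | yellow | swimming
  3   | curry | blues | green | chess
  4   | pizza | classical | blue | golf
  5   | sushi | jazz | red | tennis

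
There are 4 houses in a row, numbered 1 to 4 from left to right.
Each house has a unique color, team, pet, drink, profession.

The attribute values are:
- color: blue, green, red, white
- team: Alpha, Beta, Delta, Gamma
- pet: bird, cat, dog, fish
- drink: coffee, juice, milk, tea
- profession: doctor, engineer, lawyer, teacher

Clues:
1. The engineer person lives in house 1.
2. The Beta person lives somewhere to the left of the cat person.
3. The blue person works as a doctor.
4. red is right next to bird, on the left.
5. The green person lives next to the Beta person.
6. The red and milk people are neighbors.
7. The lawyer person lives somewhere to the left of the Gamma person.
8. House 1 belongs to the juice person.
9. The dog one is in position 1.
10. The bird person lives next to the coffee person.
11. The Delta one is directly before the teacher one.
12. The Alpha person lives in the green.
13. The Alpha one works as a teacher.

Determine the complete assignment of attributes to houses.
Solution:

House | Color | Team | Pet | Drink | Profession
-----------------------------------------------
  1   | red | Delta | dog | juice | engineer
  2   | green | Alpha | bird | milk | teacher
  3   | white | Beta | fish | coffee | lawyer
  4   | blue | Gamma | cat | tea | doctor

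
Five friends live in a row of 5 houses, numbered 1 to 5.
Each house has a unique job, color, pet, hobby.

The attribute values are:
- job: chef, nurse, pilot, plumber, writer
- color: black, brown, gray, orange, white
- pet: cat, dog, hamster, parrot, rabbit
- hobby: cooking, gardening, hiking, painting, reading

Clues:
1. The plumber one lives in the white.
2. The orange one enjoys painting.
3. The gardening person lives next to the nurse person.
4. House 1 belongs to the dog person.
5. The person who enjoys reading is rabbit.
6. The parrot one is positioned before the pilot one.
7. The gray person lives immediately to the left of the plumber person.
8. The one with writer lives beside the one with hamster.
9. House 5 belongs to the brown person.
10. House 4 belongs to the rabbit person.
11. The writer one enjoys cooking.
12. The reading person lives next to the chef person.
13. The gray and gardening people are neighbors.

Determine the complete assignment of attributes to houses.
Solution:

House | Job | Color | Pet | Hobby
---------------------------------
  1   | writer | gray | dog | cooking
  2   | plumber | white | hamster | gardening
  3   | nurse | orange | parrot | painting
  4   | pilot | black | rabbit | reading
  5   | chef | brown | cat | hiking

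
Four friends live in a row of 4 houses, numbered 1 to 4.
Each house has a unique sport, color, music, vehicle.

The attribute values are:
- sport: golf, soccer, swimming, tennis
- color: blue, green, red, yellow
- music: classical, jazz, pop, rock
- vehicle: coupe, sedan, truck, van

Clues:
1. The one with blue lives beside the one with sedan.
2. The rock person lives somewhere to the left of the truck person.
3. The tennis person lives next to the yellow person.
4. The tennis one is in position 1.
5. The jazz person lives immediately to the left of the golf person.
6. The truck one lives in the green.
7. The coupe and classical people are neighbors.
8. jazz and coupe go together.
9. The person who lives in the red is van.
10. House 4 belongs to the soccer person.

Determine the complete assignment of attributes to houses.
Solution:

House | Sport | Color | Music | Vehicle
---------------------------------------
  1   | tennis | blue | jazz | coupe
  2   | golf | yellow | classical | sedan
  3   | swimming | red | rock | van
  4   | soccer | green | pop | truck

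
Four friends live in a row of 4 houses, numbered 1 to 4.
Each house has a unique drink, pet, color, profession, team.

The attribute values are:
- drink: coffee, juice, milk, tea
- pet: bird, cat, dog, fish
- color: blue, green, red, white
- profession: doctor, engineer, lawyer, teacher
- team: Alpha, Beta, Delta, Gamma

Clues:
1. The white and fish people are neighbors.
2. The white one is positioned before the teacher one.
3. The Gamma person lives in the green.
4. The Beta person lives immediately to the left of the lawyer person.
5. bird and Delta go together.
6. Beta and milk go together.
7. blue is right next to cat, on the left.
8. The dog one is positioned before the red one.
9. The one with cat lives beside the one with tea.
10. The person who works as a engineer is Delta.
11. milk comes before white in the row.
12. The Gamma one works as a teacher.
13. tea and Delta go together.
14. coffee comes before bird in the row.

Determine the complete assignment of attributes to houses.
Solution:

House | Drink | Pet | Color | Profession | Team
-----------------------------------------------
  1   | milk | dog | blue | doctor | Beta
  2   | coffee | cat | red | lawyer | Alpha
  3   | tea | bird | white | engineer | Delta
  4   | juice | fish | green | teacher | Gamma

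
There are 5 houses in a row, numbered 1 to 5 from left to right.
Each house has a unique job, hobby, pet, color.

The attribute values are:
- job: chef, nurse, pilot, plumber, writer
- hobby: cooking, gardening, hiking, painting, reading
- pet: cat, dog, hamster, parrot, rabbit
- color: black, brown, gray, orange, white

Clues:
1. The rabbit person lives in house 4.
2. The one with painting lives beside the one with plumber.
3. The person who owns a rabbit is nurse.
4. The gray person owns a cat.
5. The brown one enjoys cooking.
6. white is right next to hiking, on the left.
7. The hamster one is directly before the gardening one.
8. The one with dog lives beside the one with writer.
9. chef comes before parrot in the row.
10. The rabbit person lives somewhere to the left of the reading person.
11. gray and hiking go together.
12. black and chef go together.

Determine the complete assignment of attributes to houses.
Solution:

House | Job | Hobby | Pet | Color
---------------------------------
  1   | chef | painting | hamster | black
  2   | plumber | gardening | dog | white
  3   | writer | hiking | cat | gray
  4   | nurse | cooking | rabbit | brown
  5   | pilot | reading | parrot | orange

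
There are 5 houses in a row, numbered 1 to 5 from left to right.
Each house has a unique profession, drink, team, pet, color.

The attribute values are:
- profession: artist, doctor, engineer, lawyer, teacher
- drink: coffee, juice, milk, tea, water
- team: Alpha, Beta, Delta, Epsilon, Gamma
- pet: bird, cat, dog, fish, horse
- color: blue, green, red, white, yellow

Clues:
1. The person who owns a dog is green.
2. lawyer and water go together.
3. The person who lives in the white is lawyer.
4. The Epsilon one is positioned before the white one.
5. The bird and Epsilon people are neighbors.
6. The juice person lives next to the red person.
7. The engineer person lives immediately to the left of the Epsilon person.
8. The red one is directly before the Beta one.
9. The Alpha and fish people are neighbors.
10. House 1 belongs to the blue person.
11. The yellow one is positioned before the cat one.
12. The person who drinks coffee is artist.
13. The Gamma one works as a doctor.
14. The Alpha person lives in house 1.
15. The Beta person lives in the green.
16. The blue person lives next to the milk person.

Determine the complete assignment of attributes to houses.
Solution:

House | Profession | Drink | Team | Pet | Color
-----------------------------------------------
  1   | engineer | juice | Alpha | bird | blue
  2   | teacher | milk | Epsilon | fish | red
  3   | artist | coffee | Beta | dog | green
  4   | doctor | tea | Gamma | horse | yellow
  5   | lawyer | water | Delta | cat | white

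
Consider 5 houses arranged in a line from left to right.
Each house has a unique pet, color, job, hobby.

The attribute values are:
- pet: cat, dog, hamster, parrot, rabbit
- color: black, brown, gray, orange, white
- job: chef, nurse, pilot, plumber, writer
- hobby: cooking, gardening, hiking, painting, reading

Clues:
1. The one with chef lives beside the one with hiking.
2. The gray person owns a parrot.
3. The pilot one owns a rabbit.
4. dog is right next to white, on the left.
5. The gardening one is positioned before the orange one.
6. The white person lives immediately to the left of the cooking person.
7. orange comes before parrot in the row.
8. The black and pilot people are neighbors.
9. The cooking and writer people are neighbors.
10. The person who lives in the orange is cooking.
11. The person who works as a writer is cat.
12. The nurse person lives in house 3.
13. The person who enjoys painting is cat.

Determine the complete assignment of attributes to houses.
Solution:

House | Pet | Color | Job | Hobby
---------------------------------
  1   | dog | black | chef | gardening
  2   | rabbit | white | pilot | hiking
  3   | hamster | orange | nurse | cooking
  4   | cat | brown | writer | painting
  5   | parrot | gray | plumber | reading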